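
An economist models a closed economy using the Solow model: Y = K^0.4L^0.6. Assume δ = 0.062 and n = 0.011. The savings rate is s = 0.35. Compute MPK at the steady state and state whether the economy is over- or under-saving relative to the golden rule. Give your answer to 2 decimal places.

under-saving; MPK ≈ 0.08

n + δ = 0.011 + 0.062 = 0.073.
Steady-state k*: s·k^0.4 = 0.073·k gives k* = (0.35/0.073)^(1/0.6) ≈ 13.6325.
MPK = 0.4·13.6325^(-0.6) ≈ 0.0834.
MPK > n+δ = 0.073, so the economy is dynamically efficient (under-saving).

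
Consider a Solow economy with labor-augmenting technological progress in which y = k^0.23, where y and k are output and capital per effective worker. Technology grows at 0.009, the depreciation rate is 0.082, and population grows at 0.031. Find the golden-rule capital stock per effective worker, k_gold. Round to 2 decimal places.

The effective depreciation rate is n + g + δ = 0.031 + 0.009 + 0.082 = 0.122.
At the golden rule the marginal product of capital equals n+g+δ: 0.23·k^(0.23−1) = 0.122. Solving, k_gold = (0.23/0.122)^(1/0.77) ≈ 2.2784.

k_gold ≈ 2.28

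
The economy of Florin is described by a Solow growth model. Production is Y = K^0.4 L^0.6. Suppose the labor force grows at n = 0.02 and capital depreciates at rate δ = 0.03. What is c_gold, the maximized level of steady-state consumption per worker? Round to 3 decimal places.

c_gold ≈ 2.400

n + δ = 0.02 + 0.03 = 0.05.
At the golden rule the marginal product of capital equals n+δ: 0.4·k^(0.4−1) = 0.05. Solving, k_gold = (0.4/0.05)^(1/0.6) ≈ 32.0000.
y_gold = 32.0000^0.4 ≈ 4.0000.
c_gold = y_gold − (n+δ)·k_gold = 4.0000 − 0.05·32.0000 ≈ 2.4000.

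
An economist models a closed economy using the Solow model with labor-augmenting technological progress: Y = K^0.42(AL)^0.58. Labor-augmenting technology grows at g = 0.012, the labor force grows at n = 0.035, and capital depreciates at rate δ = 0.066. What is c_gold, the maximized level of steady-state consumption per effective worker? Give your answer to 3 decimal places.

Break-even investment rate: n + g + δ = 0.035 + 0.012 + 0.066 = 0.113.
Setting f'(k) = n+g+δ gives 0.42·k^(0.42−1) = 0.113, hence k_gold = (0.42/0.113)^(1/0.58) ≈ 9.6173.
y_gold = 9.6173^0.42 ≈ 2.5875.
c_gold = y_gold − (n+g+δ)·k_gold = 2.5875 − 0.113·9.6173 ≈ 1.5008.

c_gold ≈ 1.501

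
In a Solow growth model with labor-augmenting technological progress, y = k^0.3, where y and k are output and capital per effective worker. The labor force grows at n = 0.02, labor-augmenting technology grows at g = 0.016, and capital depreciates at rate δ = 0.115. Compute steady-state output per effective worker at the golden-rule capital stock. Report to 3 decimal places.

n + g + δ = 0.02 + 0.016 + 0.115 = 0.151.
Golden rule sets MPK = n+g+δ: 0.3·k^(0.3−1) = 0.151, so k_gold = (0.3/0.151)^(1/0.7) ≈ 2.6664.
Output: y_gold = k_gold^0.3 = 2.6664^0.3 ≈ 1.3421.

y_gold ≈ 1.342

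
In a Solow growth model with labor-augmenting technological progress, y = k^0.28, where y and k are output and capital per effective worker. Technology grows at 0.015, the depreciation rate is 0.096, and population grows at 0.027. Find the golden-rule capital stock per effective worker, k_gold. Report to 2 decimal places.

k_gold ≈ 2.67

Break-even investment rate: n + g + δ = 0.027 + 0.015 + 0.096 = 0.138.
Setting f'(k) = n+g+δ gives 0.28·k^(0.28−1) = 0.138, hence k_gold = (0.28/0.138)^(1/0.72) ≈ 2.6716.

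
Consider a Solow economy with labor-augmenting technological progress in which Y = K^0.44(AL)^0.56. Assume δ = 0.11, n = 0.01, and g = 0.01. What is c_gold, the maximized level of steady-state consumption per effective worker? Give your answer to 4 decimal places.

n + g + δ = 0.01 + 0.01 + 0.11 = 0.13.
At the golden rule the marginal product of capital equals n+g+δ: 0.44·k^(0.44−1) = 0.13. Solving, k_gold = (0.44/0.13)^(1/0.56) ≈ 8.8217.
y_gold = 8.8217^0.44 ≈ 2.6064.
c_gold = y_gold − (n+g+δ)·k_gold = 2.6064 − 0.13·8.8217 ≈ 1.4596.

c_gold ≈ 1.4596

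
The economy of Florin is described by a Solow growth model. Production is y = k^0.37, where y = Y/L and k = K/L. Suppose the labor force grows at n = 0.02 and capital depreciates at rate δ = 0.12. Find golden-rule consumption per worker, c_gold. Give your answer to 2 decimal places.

c_gold ≈ 1.11

The effective depreciation rate is n + δ = 0.02 + 0.12 = 0.14.
Setting f'(k) = n+δ gives 0.37·k^(0.37−1) = 0.14, hence k_gold = (0.37/0.14)^(1/0.63) ≈ 4.6769.
y_gold = 4.6769^0.37 ≈ 1.7696.
c_gold = y_gold − (n+δ)·k_gold = 1.7696 − 0.14·4.6769 ≈ 1.1149.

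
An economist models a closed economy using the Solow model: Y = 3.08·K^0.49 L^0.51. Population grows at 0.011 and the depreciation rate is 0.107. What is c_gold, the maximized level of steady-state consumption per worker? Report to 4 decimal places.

Capital per worker breaks even when investment replaces (n + δ)·k; here n + δ = 0.118.
At the golden rule the marginal product of capital equals n+δ: 0.49·3.08·k^(0.49−1) = 0.118. Solving, k_gold = (0.49·3.08/0.118)^(1/0.51) ≈ 148.0209.
y_gold = 3.08·148.0209^0.49 ≈ 35.6459.
c_gold = y_gold − (n+δ)·k_gold = 35.6459 − 0.118·148.0209 ≈ 18.1794.

c_gold ≈ 18.1794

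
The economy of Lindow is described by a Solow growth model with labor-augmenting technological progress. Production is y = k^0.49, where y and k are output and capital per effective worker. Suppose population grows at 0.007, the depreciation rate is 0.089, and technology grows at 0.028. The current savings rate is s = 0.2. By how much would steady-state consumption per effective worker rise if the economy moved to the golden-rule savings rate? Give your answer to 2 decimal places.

Capital per effective worker breaks even when investment replaces (n + g + δ)·k; here n + g + δ = 0.124.
Current steady state (s = 0.2): k* = (0.2/0.124)^(1/0.51) ≈ 2.5531, y* = 2.5531^0.49 ≈ 1.5829, c* = (1−0.2)·1.5829 ≈ 1.2664.
Setting f'(k) = n+g+δ gives 0.49·k^(0.49−1) = 0.124, hence k_gold = (0.49/0.124)^(1/0.51) ≈ 14.7961.
y_gold = 14.7961^0.49 ≈ 3.7443, c_gold = y_gold − 0.124·k_gold ≈ 1.9096.
Gain: Δc = 1.9096 − 1.2664 ≈ 0.6432.

Δc ≈ 0.64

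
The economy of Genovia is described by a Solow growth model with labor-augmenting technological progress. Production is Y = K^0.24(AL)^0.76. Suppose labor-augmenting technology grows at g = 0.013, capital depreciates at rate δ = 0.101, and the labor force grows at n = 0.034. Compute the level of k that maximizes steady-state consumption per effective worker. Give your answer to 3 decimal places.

k_gold ≈ 1.889

The effective depreciation rate is n + g + δ = 0.034 + 0.013 + 0.101 = 0.148.
Setting f'(k) = n+g+δ gives 0.24·k^(0.24−1) = 0.148, hence k_gold = (0.24/0.148)^(1/0.76) ≈ 1.8891.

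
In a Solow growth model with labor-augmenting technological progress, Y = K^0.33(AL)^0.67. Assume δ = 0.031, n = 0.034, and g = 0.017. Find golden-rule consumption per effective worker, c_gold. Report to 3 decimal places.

n + g + δ = 0.034 + 0.017 + 0.031 = 0.082.
Golden rule sets MPK = n+g+δ: 0.33·k^(0.33−1) = 0.082, so k_gold = (0.33/0.082)^(1/0.67) ≈ 7.9898.
y_gold = 7.9898^0.33 ≈ 1.9854.
c_gold = y_gold − (n+g+δ)·k_gold = 1.9854 − 0.082·7.9898 ≈ 1.3302.

c_gold ≈ 1.330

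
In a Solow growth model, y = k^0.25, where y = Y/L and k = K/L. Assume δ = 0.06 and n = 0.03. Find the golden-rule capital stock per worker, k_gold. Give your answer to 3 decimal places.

k_gold ≈ 3.905

Capital per worker breaks even when investment replaces (n + δ)·k; here n + δ = 0.09.
Setting f'(k) = n+δ gives 0.25·k^(0.25−1) = 0.09, hence k_gold = (0.25/0.09)^(1/0.75) ≈ 3.9048.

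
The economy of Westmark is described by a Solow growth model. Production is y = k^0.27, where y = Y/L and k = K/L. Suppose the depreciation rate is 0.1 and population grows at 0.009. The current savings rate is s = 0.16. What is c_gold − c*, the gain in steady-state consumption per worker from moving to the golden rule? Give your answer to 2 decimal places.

The effective depreciation rate is n + δ = 0.009 + 0.1 = 0.109.
Current steady state (s = 0.16): k* = (0.16/0.109)^(1/0.73) ≈ 1.6918, y* = 1.6918^0.27 ≈ 1.1525, c* = (1−0.16)·1.1525 ≈ 0.9681.
Golden rule sets MPK = n+δ: 0.27·k^(0.27−1) = 0.109, so k_gold = (0.27/0.109)^(1/0.73) ≈ 3.4645.
y_gold = 3.4645^0.27 ≈ 1.3986, c_gold = y_gold − 0.109·k_gold ≈ 1.0210.
Gain: Δc = 1.0210 − 0.9681 ≈ 0.0529.

Δc ≈ 0.05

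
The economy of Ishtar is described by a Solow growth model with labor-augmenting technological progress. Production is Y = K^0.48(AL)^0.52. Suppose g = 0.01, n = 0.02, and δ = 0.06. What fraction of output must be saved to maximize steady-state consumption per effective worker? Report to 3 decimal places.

s_gold = 0.480

The effective depreciation rate is n + g + δ = 0.02 + 0.01 + 0.06 = 0.09.
At the golden rule MPK = n+g+δ, and in any Cobb-Douglas steady state s = (n+g+δ)·k/y = MPK·k/y = capital's share 0.48.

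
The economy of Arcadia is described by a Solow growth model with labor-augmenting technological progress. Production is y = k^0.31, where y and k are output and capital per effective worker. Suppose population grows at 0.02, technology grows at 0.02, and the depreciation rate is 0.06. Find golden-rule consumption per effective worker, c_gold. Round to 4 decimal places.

n + g + δ = 0.02 + 0.02 + 0.06 = 0.1.
Golden rule sets MPK = n+g+δ: 0.31·k^(0.31−1) = 0.1, so k_gold = (0.31/0.1)^(1/0.69) ≈ 5.1537.
y_gold = 5.1537^0.31 ≈ 1.6625.
c_gold = y_gold − (n+g+δ)·k_gold = 1.6625 − 0.1·5.1537 ≈ 1.1471.

c_gold ≈ 1.1471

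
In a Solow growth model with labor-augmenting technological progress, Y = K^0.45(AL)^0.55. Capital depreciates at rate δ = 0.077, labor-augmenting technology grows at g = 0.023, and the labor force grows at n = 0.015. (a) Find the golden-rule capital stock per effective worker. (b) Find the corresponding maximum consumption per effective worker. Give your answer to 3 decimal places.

Capital per effective worker breaks even when investment replaces (n + g + δ)·k; here n + g + δ = 0.115.
Golden rule sets MPK = n+g+δ: 0.45·k^(0.45−1) = 0.115, so k_gold = (0.45/0.115)^(1/0.55) ≈ 11.9481.
y_gold = 11.9481^0.45 ≈ 3.0534; c_gold = y_gold − 0.115·k_gold ≈ 1.6794.

(a) k_gold ≈ 11.948; (b) c_gold ≈ 1.679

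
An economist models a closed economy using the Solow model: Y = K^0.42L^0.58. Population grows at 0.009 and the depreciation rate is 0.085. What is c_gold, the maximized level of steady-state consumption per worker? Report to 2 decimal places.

n + δ = 0.009 + 0.085 = 0.094.
At the golden rule the marginal product of capital equals n+δ: 0.42·k^(0.42−1) = 0.094. Solving, k_gold = (0.42/0.094)^(1/0.58) ≈ 13.2099.
y_gold = 13.2099^0.42 ≈ 2.9565.
c_gold = y_gold − (n+δ)·k_gold = 2.9565 − 0.094·13.2099 ≈ 1.7148.

c_gold ≈ 1.71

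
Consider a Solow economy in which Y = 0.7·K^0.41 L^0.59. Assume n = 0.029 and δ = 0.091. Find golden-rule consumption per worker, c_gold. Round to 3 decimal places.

Capital per worker breaks even when investment replaces (n + δ)·k; here n + δ = 0.12.
At the golden rule the marginal product of capital equals n+δ: 0.41·0.7·k^(0.41−1) = 0.12. Solving, k_gold = (0.41·0.7/0.12)^(1/0.59) ≈ 4.3839.
y_gold = 0.7·4.3839^0.41 ≈ 1.2831.
c_gold = y_gold − (n+δ)·k_gold = 1.2831 − 0.12·4.3839 ≈ 0.7570.

c_gold ≈ 0.757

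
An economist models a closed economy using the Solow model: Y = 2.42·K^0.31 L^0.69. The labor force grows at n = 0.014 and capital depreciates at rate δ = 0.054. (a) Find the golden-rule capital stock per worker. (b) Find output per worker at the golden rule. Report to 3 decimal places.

(a) k_gold ≈ 32.442; (b) y_gold ≈ 7.116

Capital per worker breaks even when investment replaces (n + δ)·k; here n + δ = 0.068.
Golden rule sets MPK = n+δ: 0.31·2.42·k^(0.31−1) = 0.068, so k_gold = (0.31·2.42/0.068)^(1/0.69) ≈ 32.4424.
y_gold = 2.42·32.4424^0.31 ≈ 7.1164.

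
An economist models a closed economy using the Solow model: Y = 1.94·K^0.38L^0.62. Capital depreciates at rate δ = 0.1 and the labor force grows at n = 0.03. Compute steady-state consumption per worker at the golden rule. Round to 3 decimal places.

Break-even investment rate: n + δ = 0.03 + 0.1 = 0.13.
At the golden rule the marginal product of capital equals n+δ: 0.38·1.94·k^(0.38−1) = 0.13. Solving, k_gold = (0.38·1.94/0.13)^(1/0.62) ≈ 16.4267.
y_gold = 1.94·16.4267^0.38 ≈ 5.6197.
c_gold = y_gold − (n+δ)·k_gold = 5.6197 − 0.13·16.4267 ≈ 3.4842.

c_gold ≈ 3.484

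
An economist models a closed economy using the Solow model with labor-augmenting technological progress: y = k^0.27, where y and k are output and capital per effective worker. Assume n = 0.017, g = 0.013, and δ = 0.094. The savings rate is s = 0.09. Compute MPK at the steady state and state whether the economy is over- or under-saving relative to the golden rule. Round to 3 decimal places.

The effective depreciation rate is n + g + δ = 0.017 + 0.013 + 0.094 = 0.124.
Steady-state k*: s·k^0.27 = 0.124·k gives k* = (0.09/0.124)^(1/0.73) ≈ 0.6447.
MPK = 0.27·0.6447^(-0.73) ≈ 0.3720.
MPK > n+g+δ = 0.124, so the economy is dynamically efficient (under-saving).

under-saving; MPK ≈ 0.372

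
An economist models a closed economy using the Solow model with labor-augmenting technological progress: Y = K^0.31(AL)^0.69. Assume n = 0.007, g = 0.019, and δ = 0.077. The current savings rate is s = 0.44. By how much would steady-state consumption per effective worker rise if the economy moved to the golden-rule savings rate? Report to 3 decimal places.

Δc ≈ 0.057

The effective depreciation rate is n + g + δ = 0.007 + 0.019 + 0.077 = 0.103.
Current steady state (s = 0.44): k* = (0.44/0.103)^(1/0.69) ≈ 8.2023, y* = 8.2023^0.31 ≈ 1.9201, c* = (1−0.44)·1.9201 ≈ 1.0752.
At the golden rule the marginal product of capital equals n+g+δ: 0.31·k^(0.31−1) = 0.103. Solving, k_gold = (0.31/0.103)^(1/0.69) ≈ 4.9376.
y_gold = 4.9376^0.31 ≈ 1.6405, c_gold = y_gold − 0.103·k_gold ≈ 1.1320.
Gain: Δc = 1.1320 − 1.0752 ≈ 0.0567.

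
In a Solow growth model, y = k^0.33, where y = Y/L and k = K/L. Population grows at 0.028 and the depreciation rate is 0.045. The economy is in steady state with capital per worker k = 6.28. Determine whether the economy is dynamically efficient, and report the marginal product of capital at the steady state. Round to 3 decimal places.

dynamically efficient; MPK ≈ 0.096

The effective depreciation rate is n + δ = 0.028 + 0.045 = 0.073.
MPK = 0.33·k^(0.33−1) = 0.33·6.28^(-0.67) ≈ 0.0964.
MPK > 0.073, so the economy is dynamically efficient (under-saving).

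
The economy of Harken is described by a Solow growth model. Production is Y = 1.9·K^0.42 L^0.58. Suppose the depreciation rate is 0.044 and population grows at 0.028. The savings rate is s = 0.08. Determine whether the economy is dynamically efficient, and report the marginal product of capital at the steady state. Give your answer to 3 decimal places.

dynamically efficient; MPK ≈ 0.378

The effective depreciation rate is n + δ = 0.028 + 0.044 = 0.072.
Steady-state k*: s·A·k^0.42 = 0.072·k gives k* = (0.08·1.9/0.072)^(1/0.58) ≈ 3.6266.
MPK = 0.42·1.9·3.6266^(-0.58) ≈ 0.3780.
MPK > n+δ = 0.072, so the economy is dynamically efficient (under-saving).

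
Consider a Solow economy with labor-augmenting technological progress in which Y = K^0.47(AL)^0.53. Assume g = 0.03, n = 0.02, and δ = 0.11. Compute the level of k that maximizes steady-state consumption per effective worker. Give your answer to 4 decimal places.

Capital per effective worker breaks even when investment replaces (n + g + δ)·k; here n + g + δ = 0.16.
Maximizing c = f(k) − (n+g+δ)·k gives f'(k) = n+g+δ, i.e. 0.47·k^(0.47−1) = 0.16, so k_gold = (0.47/0.16)^(1/0.53) ≈ 7.6380.

k_gold ≈ 7.6380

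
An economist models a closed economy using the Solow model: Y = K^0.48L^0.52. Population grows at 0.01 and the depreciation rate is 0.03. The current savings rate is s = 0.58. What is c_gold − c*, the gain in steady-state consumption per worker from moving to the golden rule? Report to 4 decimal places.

Δc ≈ 0.1966

Break-even investment rate: n + δ = 0.01 + 0.03 = 0.04.
Current steady state (s = 0.58): k* = (0.58/0.04)^(1/0.52) ≈ 171.1591, y* = 171.1591^0.48 ≈ 11.8041, c* = (1−0.58)·11.8041 ≈ 4.9577.
Maximizing c = f(k) − (n+δ)·k gives f'(k) = n+δ, i.e. 0.48·k^(0.48−1) = 0.04, so k_gold = (0.48/0.04)^(1/0.52) ≈ 118.9456.
y_gold = 118.9456^0.48 ≈ 9.9121, c_gold = y_gold − 0.04·k_gold ≈ 5.1543.
Gain: Δc = 5.1543 − 4.9577 ≈ 0.1966.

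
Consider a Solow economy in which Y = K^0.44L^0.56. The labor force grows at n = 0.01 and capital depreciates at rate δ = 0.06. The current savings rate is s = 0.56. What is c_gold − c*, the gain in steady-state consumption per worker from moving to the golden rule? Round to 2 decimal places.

The effective depreciation rate is n + δ = 0.01 + 0.06 = 0.07.
Current steady state (s = 0.56): k* = (0.56/0.07)^(1/0.56) ≈ 40.9884, y* = 40.9884^0.44 ≈ 5.1235, c* = (1−0.56)·5.1235 ≈ 2.2544.
Golden rule sets MPK = n+δ: 0.44·k^(0.44−1) = 0.07, so k_gold = (0.44/0.07)^(1/0.56) ≈ 26.6461.
y_gold = 26.6461^0.44 ≈ 4.2391, c_gold = y_gold − 0.07·k_gold ≈ 2.3739.
Gain: Δc = 2.3739 − 2.2544 ≈ 0.1196.

Δc ≈ 0.12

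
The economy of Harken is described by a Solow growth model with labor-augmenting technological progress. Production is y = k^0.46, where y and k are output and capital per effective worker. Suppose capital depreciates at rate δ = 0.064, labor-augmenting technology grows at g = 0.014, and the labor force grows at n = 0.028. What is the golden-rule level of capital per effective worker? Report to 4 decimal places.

Capital per effective worker breaks even when investment replaces (n + g + δ)·k; here n + g + δ = 0.106.
Maximizing c = f(k) − (n+g+δ)·k gives f'(k) = n+g+δ, i.e. 0.46·k^(0.46−1) = 0.106, so k_gold = (0.46/0.106)^(1/0.54) ≈ 15.1519.

k_gold ≈ 15.1519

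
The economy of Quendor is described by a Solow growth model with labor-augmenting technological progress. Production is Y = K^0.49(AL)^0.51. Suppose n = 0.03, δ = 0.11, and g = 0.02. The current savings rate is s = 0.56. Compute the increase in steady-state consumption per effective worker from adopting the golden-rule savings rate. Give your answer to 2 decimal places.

Δc ≈ 0.03

Break-even investment rate: n + g + δ = 0.03 + 0.02 + 0.11 = 0.16.
Current steady state (s = 0.56): k* = (0.56/0.16)^(1/0.51) ≈ 11.6627, y* = 11.6627^0.49 ≈ 3.3322, c* = (1−0.56)·3.3322 ≈ 1.4662.
Setting f'(k) = n+g+δ gives 0.49·k^(0.49−1) = 0.16, hence k_gold = (0.49/0.16)^(1/0.51) ≈ 8.9762.
y_gold = 8.9762^0.49 ≈ 2.9310, c_gold = y_gold − 0.16·k_gold ≈ 1.4948.
Gain: Δc = 1.4948 − 1.4662 ≈ 0.0286.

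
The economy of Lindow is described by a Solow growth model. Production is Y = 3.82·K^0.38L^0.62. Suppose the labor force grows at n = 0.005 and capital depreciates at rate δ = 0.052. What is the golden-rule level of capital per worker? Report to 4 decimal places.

k_gold ≈ 185.2239

n + δ = 0.005 + 0.052 = 0.057.
At the golden rule the marginal product of capital equals n+δ: 0.38·3.82·k^(0.38−1) = 0.057. Solving, k_gold = (0.38·3.82/0.057)^(1/0.62) ≈ 185.2239.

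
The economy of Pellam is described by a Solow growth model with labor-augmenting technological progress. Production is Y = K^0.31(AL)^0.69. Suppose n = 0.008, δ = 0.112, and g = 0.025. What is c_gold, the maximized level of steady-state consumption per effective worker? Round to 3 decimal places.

The effective depreciation rate is n + g + δ = 0.008 + 0.025 + 0.112 = 0.145.
Setting f'(k) = n+g+δ gives 0.31·k^(0.31−1) = 0.145, hence k_gold = (0.31/0.145)^(1/0.69) ≈ 3.0078.
y_gold = 3.0078^0.31 ≈ 1.4069.
c_gold = y_gold − (n+g+δ)·k_gold = 1.4069 − 0.145·3.0078 ≈ 0.9707.

c_gold ≈ 0.971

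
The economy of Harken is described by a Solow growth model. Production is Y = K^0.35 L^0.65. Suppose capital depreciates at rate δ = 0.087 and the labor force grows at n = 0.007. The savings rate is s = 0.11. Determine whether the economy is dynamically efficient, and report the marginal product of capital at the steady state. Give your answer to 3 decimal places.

dynamically efficient; MPK ≈ 0.299

n + δ = 0.007 + 0.087 = 0.094.
Steady-state k*: s·k^0.35 = 0.094·k gives k* = (0.11/0.094)^(1/0.65) ≈ 1.2736.
MPK = 0.35·1.2736^(-0.65) ≈ 0.2991.
MPK > n+δ = 0.094, so the economy is dynamically efficient (under-saving).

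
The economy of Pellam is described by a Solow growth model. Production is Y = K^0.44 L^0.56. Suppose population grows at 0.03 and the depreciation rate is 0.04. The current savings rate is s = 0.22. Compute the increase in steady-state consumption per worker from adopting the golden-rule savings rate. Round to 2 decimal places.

Δc ≈ 0.46

Capital per worker breaks even when investment replaces (n + δ)·k; here n + δ = 0.07.
Current steady state (s = 0.22): k* = (0.22/0.07)^(1/0.56) ≈ 7.7282, y* = 7.7282^0.44 ≈ 2.4590, c* = (1−0.22)·2.4590 ≈ 1.9180.
Golden rule sets MPK = n+δ: 0.44·k^(0.44−1) = 0.07, so k_gold = (0.44/0.07)^(1/0.56) ≈ 26.6461.
y_gold = 26.6461^0.44 ≈ 4.2391, c_gold = y_gold − 0.07·k_gold ≈ 2.3739.
Gain: Δc = 2.3739 − 1.9180 ≈ 0.4559.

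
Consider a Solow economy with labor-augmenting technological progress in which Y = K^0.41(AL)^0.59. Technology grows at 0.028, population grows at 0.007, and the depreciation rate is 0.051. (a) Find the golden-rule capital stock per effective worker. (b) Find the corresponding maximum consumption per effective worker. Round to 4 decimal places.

Break-even investment rate: n + g + δ = 0.007 + 0.028 + 0.051 = 0.086.
At the golden rule the marginal product of capital equals n+g+δ: 0.41·k^(0.41−1) = 0.086. Solving, k_gold = (0.41/0.086)^(1/0.59) ≈ 14.1136.
y_gold = 14.1136^0.41 ≈ 2.9604; c_gold = y_gold − 0.086·k_gold ≈ 1.7466.

(a) k_gold ≈ 14.1136; (b) c_gold ≈ 1.7466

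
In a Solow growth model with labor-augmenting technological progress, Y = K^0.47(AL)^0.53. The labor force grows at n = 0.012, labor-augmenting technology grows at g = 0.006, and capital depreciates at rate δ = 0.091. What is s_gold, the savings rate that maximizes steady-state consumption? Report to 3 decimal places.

s_gold = 0.470

Capital per effective worker breaks even when investment replaces (n + g + δ)·k; here n + g + δ = 0.109.
At the golden rule MPK = n+g+δ, and in any Cobb-Douglas steady state s = (n+g+δ)·k/y = MPK·k/y = capital's share 0.47.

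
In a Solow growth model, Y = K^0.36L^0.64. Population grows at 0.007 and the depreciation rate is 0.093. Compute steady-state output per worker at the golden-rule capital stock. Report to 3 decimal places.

y_gold ≈ 2.056

The effective depreciation rate is n + δ = 0.007 + 0.093 = 0.1.
Golden rule sets MPK = n+δ: 0.36·k^(0.36−1) = 0.1, so k_gold = (0.36/0.1)^(1/0.64) ≈ 7.3998.
Output: y_gold = k_gold^0.36 = 7.3998^0.36 ≈ 2.0555.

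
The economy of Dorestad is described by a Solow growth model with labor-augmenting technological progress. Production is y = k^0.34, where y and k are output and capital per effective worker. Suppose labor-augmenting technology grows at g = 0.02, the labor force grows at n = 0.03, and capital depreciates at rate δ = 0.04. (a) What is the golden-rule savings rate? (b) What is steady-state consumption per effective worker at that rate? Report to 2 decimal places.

(a) s_gold = 0.34; (b) c_gold ≈ 1.31

The effective depreciation rate is n + g + δ = 0.03 + 0.02 + 0.04 = 0.09.
For Cobb-Douglas, s_gold equals capital's share: s_gold = 0.34.
At the golden rule the marginal product of capital equals n+g+δ: 0.34·k^(0.34−1) = 0.09. Solving, k_gold = (0.34/0.09)^(1/0.66) ≈ 7.4920.
y_gold = 7.4920^0.34 ≈ 1.9832; c_gold = (1−0.34)·y_gold ≈ 1.3089.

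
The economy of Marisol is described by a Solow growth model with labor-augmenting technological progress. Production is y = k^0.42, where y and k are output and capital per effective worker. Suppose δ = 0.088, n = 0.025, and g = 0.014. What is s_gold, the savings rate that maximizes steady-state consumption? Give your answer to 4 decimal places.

s_gold = 0.4200

n + g + δ = 0.025 + 0.014 + 0.088 = 0.127.
At the golden rule MPK = n+g+δ, and in any Cobb-Douglas steady state s = (n+g+δ)·k/y = MPK·k/y = capital's share 0.42.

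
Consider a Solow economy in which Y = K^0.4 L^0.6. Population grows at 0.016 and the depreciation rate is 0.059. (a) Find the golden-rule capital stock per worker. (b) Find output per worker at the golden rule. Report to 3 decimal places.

Capital per worker breaks even when investment replaces (n + δ)·k; here n + δ = 0.075.
At the golden rule the marginal product of capital equals n+δ: 0.4·k^(0.4−1) = 0.075. Solving, k_gold = (0.4/0.075)^(1/0.6) ≈ 16.2804.
y_gold = 16.2804^0.4 ≈ 3.0526.

(a) k_gold ≈ 16.280; (b) y_gold ≈ 3.053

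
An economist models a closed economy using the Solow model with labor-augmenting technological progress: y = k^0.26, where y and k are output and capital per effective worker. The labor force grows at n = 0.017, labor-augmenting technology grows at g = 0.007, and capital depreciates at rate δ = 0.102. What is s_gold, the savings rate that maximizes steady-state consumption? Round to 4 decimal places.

Break-even investment rate: n + g + δ = 0.017 + 0.007 + 0.102 = 0.126.
At the golden rule MPK = n+g+δ, and in any Cobb-Douglas steady state s = (n+g+δ)·k/y = MPK·k/y = capital's share 0.26.

s_gold = 0.2600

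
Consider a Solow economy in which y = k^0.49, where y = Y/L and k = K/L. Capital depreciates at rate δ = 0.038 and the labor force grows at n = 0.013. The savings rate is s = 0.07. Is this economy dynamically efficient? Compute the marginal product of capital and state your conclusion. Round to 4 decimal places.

The effective depreciation rate is n + δ = 0.013 + 0.038 = 0.051.
Steady-state k*: s·k^0.49 = 0.051·k gives k* = (0.07/0.051)^(1/0.51) ≈ 1.8606.
MPK = 0.49·1.8606^(-0.51) ≈ 0.3570.
MPK > n+δ = 0.051, so the economy is dynamically efficient (under-saving).

dynamically efficient; MPK ≈ 0.3570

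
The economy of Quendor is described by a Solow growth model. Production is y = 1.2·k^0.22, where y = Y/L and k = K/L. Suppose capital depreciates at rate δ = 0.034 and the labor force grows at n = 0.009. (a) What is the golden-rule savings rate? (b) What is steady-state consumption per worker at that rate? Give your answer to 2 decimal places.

Capital per worker breaks even when investment replaces (n + δ)·k; here n + δ = 0.043.
For Cobb-Douglas, s_gold equals capital's share: s_gold = 0.22.
Setting f'(k) = n+δ gives 0.22·1.2·k^(0.22−1) = 0.043, hence k_gold = (0.22·1.2/0.043)^(1/0.78) ≈ 10.2431.
y_gold = 1.2·10.2431^0.22 ≈ 2.0021; c_gold = (1−0.22)·y_gold ≈ 1.5616.

(a) s_gold = 0.22; (b) c_gold ≈ 1.56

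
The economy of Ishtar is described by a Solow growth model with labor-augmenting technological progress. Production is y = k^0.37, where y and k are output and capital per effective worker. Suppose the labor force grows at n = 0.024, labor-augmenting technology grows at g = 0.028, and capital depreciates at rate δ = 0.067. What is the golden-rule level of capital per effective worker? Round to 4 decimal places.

n + g + δ = 0.024 + 0.028 + 0.067 = 0.119.
Maximizing c = f(k) − (n+g+δ)·k gives f'(k) = n+g+δ, i.e. 0.37·k^(0.37−1) = 0.119, so k_gold = (0.37/0.119)^(1/0.63) ≈ 6.0533.

k_gold ≈ 6.0533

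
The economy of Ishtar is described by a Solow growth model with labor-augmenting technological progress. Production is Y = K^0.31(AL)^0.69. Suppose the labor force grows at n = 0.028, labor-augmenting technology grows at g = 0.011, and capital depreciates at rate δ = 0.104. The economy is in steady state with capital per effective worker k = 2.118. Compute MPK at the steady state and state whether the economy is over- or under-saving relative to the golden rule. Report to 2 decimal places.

under-saving; MPK ≈ 0.18

Break-even investment rate: n + g + δ = 0.028 + 0.011 + 0.104 = 0.143.
MPK = 0.31·k^(0.31−1) = 0.31·2.118^(-0.69) ≈ 0.1847.
MPK > 0.143, so the economy is dynamically efficient (under-saving).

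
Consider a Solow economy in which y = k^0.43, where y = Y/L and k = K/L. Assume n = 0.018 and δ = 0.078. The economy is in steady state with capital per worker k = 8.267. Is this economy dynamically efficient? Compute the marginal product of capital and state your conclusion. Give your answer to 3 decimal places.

The effective depreciation rate is n + δ = 0.018 + 0.078 = 0.096.
MPK = 0.43·k^(0.43−1) = 0.43·8.267^(-0.57) ≈ 0.1290.
MPK > 0.096, so the economy is dynamically efficient (under-saving).

dynamically efficient; MPK ≈ 0.129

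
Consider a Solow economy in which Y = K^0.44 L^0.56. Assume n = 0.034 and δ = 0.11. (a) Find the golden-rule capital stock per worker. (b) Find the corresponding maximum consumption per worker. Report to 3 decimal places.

Capital per worker breaks even when investment replaces (n + δ)·k; here n + δ = 0.144.
Golden rule sets MPK = n+δ: 0.44·k^(0.44−1) = 0.144, so k_gold = (0.44/0.144)^(1/0.56) ≈ 7.3491.
y_gold = 7.3491^0.44 ≈ 2.4052; c_gold = y_gold − 0.144·k_gold ≈ 1.3469.

(a) k_gold ≈ 7.349; (b) c_gold ≈ 1.347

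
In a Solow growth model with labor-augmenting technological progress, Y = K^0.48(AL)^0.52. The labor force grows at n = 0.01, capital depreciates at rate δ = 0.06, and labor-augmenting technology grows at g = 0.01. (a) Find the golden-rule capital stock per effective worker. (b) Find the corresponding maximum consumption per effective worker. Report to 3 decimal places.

(a) k_gold ≈ 31.365; (b) c_gold ≈ 2.718

Capital per effective worker breaks even when investment replaces (n + g + δ)·k; here n + g + δ = 0.08.
At the golden rule the marginal product of capital equals n+g+δ: 0.48·k^(0.48−1) = 0.08. Solving, k_gold = (0.48/0.08)^(1/0.52) ≈ 31.3650.
y_gold = 31.3650^0.48 ≈ 5.2275; c_gold = y_gold − 0.08·k_gold ≈ 2.7183.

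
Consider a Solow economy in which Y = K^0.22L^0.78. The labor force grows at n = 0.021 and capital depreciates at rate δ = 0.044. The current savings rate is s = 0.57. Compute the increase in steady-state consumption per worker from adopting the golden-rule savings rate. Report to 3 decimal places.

Break-even investment rate: n + δ = 0.021 + 0.044 = 0.065.
Current steady state (s = 0.57): k* = (0.57/0.065)^(1/0.78) ≈ 16.1780, y* = 16.1780^0.22 ≈ 1.8449, c* = (1−0.57)·1.8449 ≈ 0.7933.
At the golden rule the marginal product of capital equals n+δ: 0.22·k^(0.22−1) = 0.065. Solving, k_gold = (0.22/0.065)^(1/0.78) ≈ 4.7737.
y_gold = 4.7737^0.22 ≈ 1.4104, c_gold = y_gold − 0.065·k_gold ≈ 1.1001.
Gain: Δc = 1.1001 − 0.7933 ≈ 0.3068.

Δc ≈ 0.307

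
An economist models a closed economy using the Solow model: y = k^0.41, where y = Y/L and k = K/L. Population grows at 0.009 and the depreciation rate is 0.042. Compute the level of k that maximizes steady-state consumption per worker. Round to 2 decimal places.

Capital per worker breaks even when investment replaces (n + δ)·k; here n + δ = 0.051.
Golden rule sets MPK = n+δ: 0.41·k^(0.41−1) = 0.051, so k_gold = (0.41/0.051)^(1/0.59) ≈ 34.2185.

k_gold ≈ 34.22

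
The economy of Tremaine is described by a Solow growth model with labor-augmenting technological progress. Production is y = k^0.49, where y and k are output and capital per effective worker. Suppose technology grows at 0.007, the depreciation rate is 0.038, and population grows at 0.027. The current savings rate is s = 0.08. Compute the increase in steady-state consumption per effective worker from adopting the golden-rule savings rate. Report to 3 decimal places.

Break-even investment rate: n + g + δ = 0.027 + 0.007 + 0.038 = 0.072.
Current steady state (s = 0.08): k* = (0.08/0.072)^(1/0.51) ≈ 1.2295, y* = 1.2295^0.49 ≈ 1.1065, c* = (1−0.08)·1.1065 ≈ 1.0180.
Maximizing c = f(k) − (n+g+δ)·k gives f'(k) = n+g+δ, i.e. 0.49·k^(0.49−1) = 0.072, so k_gold = (0.49/0.072)^(1/0.51) ≈ 42.9602.
y_gold = 42.9602^0.49 ≈ 6.3125, c_gold = y_gold − 0.072·k_gold ≈ 3.2194.
Gain: Δc = 3.2194 − 1.0180 ≈ 2.2014.

Δc ≈ 2.201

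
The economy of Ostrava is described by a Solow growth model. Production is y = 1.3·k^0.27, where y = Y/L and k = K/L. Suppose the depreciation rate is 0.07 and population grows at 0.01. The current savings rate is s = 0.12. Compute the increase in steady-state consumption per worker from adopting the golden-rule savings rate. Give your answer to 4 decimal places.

n + δ = 0.01 + 0.07 = 0.08.
Current steady state (s = 0.12): k* = (0.12·1.3/0.08)^(1/0.73) ≈ 2.4964, y* = 1.3·2.4964^0.27 ≈ 1.6642, c* = (1−0.12)·1.6642 ≈ 1.4645.
Setting f'(k) = n+δ gives 0.27·1.3·k^(0.27−1) = 0.08, hence k_gold = (0.27·1.3/0.08)^(1/0.73) ≈ 7.5814.
y_gold = 1.3·7.5814^0.27 ≈ 2.2463, c_gold = y_gold − 0.08·k_gold ≈ 1.6398.
Gain: Δc = 1.6398 − 1.4645 ≈ 0.1753.

Δc ≈ 0.1753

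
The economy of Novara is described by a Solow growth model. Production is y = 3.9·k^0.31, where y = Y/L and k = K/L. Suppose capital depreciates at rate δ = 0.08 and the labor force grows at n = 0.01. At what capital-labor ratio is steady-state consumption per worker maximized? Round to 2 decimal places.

k_gold ≈ 43.16

Capital per worker breaks even when investment replaces (n + δ)·k; here n + δ = 0.09.
Setting f'(k) = n+δ gives 0.31·3.9·k^(0.31−1) = 0.09, hence k_gold = (0.31·3.9/0.09)^(1/0.69) ≈ 43.1568.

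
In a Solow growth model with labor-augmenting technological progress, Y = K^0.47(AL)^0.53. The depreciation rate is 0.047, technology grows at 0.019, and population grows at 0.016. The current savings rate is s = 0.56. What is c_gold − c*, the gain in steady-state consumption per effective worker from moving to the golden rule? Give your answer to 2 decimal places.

Δc ≈ 0.08

n + g + δ = 0.016 + 0.019 + 0.047 = 0.082.
Current steady state (s = 0.56): k* = (0.56/0.082)^(1/0.53) ≈ 37.5224, y* = 37.5224^0.47 ≈ 5.4944, c* = (1−0.56)·5.4944 ≈ 2.4175.
Maximizing c = f(k) − (n+g+δ)·k gives f'(k) = n+g+δ, i.e. 0.47·k^(0.47−1) = 0.082, so k_gold = (0.47/0.082)^(1/0.53) ≈ 26.9603.
y_gold = 26.9603^0.47 ≈ 4.7037, c_gold = y_gold − 0.082·k_gold ≈ 2.4930.
Gain: Δc = 2.4930 − 2.4175 ≈ 0.0755.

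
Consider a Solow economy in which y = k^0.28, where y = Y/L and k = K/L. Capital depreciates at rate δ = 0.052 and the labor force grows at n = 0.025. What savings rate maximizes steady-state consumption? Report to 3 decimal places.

Capital per worker breaks even when investment replaces (n + δ)·k; here n + δ = 0.077.
At the golden rule MPK = n+δ, and in any Cobb-Douglas steady state s = (n+δ)·k/y = MPK·k/y = capital's share 0.28.

s_gold = 0.280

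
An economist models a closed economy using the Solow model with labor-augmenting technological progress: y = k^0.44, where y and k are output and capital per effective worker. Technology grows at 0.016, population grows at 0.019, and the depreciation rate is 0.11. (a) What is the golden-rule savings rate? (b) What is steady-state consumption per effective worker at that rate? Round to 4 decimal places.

(a) s_gold = 0.4400; (b) c_gold ≈ 1.3396

Break-even investment rate: n + g + δ = 0.019 + 0.016 + 0.11 = 0.145.
For Cobb-Douglas, s_gold equals capital's share: s_gold = 0.44.
Setting f'(k) = n+g+δ gives 0.44·k^(0.44−1) = 0.145, hence k_gold = (0.44/0.145)^(1/0.56) ≈ 7.2588.
y_gold = 7.2588^0.44 ≈ 2.3921; c_gold = (1−0.44)·y_gold ≈ 1.3396.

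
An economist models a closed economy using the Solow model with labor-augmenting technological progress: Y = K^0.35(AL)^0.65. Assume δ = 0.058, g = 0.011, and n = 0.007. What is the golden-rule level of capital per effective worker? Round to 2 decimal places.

n + g + δ = 0.007 + 0.011 + 0.058 = 0.076.
Setting f'(k) = n+g+δ gives 0.35·k^(0.35−1) = 0.076, hence k_gold = (0.35/0.076)^(1/0.65) ≈ 10.4807.

k_gold ≈ 10.48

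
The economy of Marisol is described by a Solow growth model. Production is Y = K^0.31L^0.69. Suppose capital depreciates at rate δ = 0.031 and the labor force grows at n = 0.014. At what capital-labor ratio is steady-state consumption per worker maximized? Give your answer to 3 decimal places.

k_gold ≈ 16.395

Capital per worker breaks even when investment replaces (n + δ)·k; here n + δ = 0.045.
Maximizing c = f(k) − (n+δ)·k gives f'(k) = n+δ, i.e. 0.31·k^(0.31−1) = 0.045, so k_gold = (0.31/0.045)^(1/0.69) ≈ 16.3949.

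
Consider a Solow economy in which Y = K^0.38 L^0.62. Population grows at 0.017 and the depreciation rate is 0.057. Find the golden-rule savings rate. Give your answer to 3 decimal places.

Break-even investment rate: n + δ = 0.017 + 0.057 = 0.074.
At the golden rule MPK = n+δ, and in any Cobb-Douglas steady state s = (n+δ)·k/y = MPK·k/y = capital's share 0.38.

s_gold = 0.380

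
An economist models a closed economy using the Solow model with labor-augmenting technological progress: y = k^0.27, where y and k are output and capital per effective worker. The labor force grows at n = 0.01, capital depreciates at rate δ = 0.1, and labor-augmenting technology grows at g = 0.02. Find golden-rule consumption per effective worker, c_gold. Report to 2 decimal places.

c_gold ≈ 0.96

The effective depreciation rate is n + g + δ = 0.01 + 0.02 + 0.1 = 0.13.
At the golden rule the marginal product of capital equals n+g+δ: 0.27·k^(0.27−1) = 0.13. Solving, k_gold = (0.27/0.13)^(1/0.73) ≈ 2.7216.
y_gold = 2.7216^0.27 ≈ 1.3104.
c_gold = y_gold − (n+g+δ)·k_gold = 1.3104 − 0.13·2.7216 ≈ 0.9566.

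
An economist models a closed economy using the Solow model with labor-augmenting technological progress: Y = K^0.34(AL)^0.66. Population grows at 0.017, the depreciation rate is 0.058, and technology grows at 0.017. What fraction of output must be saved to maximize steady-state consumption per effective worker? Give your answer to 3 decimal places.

s_gold = 0.340

n + g + δ = 0.017 + 0.017 + 0.058 = 0.092.
At the golden rule MPK = n+g+δ, and in any Cobb-Douglas steady state s = (n+g+δ)·k/y = MPK·k/y = capital's share 0.34.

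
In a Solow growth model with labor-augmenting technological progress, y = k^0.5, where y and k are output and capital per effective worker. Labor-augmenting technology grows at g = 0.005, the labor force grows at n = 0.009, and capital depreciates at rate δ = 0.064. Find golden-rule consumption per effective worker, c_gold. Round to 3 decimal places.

c_gold ≈ 3.205

Break-even investment rate: n + g + δ = 0.009 + 0.005 + 0.064 = 0.078.
Maximizing c = f(k) − (n+g+δ)·k gives f'(k) = n+g+δ, i.e. 0.5·k^(0.5−1) = 0.078, so k_gold = (0.5/0.078)^(1/0.5) ≈ 41.0914.
y_gold = 41.0914^0.5 ≈ 6.4103.
c_gold = y_gold − (n+g+δ)·k_gold = 6.4103 − 0.078·41.0914 ≈ 3.2051.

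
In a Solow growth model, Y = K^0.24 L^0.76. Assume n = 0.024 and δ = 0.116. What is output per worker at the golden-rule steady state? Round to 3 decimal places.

y_gold ≈ 1.186

The effective depreciation rate is n + δ = 0.024 + 0.116 = 0.14.
Maximizing c = f(k) − (n+δ)·k gives f'(k) = n+δ, i.e. 0.24·k^(0.24−1) = 0.14, so k_gold = (0.24/0.14)^(1/0.76) ≈ 2.0324.
Output: y_gold = k_gold^0.24 = 2.0324^0.24 ≈ 1.1856.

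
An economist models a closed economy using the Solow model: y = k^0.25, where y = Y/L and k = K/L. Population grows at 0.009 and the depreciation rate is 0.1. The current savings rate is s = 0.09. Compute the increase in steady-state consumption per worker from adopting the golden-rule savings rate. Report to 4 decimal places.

Capital per worker breaks even when investment replaces (n + δ)·k; here n + δ = 0.109.
Current steady state (s = 0.09): k* = (0.09/0.109)^(1/0.75) ≈ 0.7746, y* = 0.7746^0.25 ≈ 0.9381, c* = (1−0.09)·0.9381 ≈ 0.8537.
At the golden rule the marginal product of capital equals n+δ: 0.25·k^(0.25−1) = 0.109. Solving, k_gold = (0.25/0.109)^(1/0.75) ≈ 3.0247.
y_gold = 3.0247^0.25 ≈ 1.3188, c_gold = y_gold − 0.109·k_gold ≈ 0.9891.
Gain: Δc = 0.9891 − 0.8537 ≈ 0.1354.

Δc ≈ 0.1354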